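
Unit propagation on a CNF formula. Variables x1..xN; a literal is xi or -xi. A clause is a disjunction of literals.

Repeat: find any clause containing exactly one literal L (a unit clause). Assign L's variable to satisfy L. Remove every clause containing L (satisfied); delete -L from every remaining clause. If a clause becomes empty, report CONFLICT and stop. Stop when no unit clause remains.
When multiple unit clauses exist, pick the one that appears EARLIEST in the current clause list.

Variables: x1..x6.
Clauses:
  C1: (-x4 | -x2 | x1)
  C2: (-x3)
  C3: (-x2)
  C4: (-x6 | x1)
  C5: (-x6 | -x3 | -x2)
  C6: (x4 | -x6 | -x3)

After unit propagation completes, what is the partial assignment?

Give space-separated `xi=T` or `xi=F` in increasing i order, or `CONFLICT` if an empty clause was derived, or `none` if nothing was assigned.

unit clause [-3] forces x3=F; simplify:
  satisfied 3 clause(s); 3 remain; assigned so far: [3]
unit clause [-2] forces x2=F; simplify:
  satisfied 2 clause(s); 1 remain; assigned so far: [2, 3]

Answer: x2=F x3=F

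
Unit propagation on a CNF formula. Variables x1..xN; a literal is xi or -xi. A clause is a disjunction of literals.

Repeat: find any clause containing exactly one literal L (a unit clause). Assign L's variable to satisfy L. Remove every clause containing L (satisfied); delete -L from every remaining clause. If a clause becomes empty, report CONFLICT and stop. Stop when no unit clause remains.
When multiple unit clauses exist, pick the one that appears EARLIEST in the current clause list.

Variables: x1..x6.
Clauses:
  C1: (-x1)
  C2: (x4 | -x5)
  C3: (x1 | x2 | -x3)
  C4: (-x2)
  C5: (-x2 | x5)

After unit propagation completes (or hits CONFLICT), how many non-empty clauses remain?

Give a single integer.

unit clause [-1] forces x1=F; simplify:
  drop 1 from [1, 2, -3] -> [2, -3]
  satisfied 1 clause(s); 4 remain; assigned so far: [1]
unit clause [-2] forces x2=F; simplify:
  drop 2 from [2, -3] -> [-3]
  satisfied 2 clause(s); 2 remain; assigned so far: [1, 2]
unit clause [-3] forces x3=F; simplify:
  satisfied 1 clause(s); 1 remain; assigned so far: [1, 2, 3]

Answer: 1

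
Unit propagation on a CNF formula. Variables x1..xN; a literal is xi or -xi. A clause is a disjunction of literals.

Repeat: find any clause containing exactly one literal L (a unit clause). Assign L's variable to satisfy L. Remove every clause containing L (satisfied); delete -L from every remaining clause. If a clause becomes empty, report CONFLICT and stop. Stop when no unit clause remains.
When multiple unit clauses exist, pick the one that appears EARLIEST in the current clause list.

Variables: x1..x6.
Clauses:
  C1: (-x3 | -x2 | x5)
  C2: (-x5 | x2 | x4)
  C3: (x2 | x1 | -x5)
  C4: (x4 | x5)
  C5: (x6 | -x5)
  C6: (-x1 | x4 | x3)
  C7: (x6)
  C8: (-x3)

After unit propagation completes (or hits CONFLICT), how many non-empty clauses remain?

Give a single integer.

Answer: 4

Derivation:
unit clause [6] forces x6=T; simplify:
  satisfied 2 clause(s); 6 remain; assigned so far: [6]
unit clause [-3] forces x3=F; simplify:
  drop 3 from [-1, 4, 3] -> [-1, 4]
  satisfied 2 clause(s); 4 remain; assigned so far: [3, 6]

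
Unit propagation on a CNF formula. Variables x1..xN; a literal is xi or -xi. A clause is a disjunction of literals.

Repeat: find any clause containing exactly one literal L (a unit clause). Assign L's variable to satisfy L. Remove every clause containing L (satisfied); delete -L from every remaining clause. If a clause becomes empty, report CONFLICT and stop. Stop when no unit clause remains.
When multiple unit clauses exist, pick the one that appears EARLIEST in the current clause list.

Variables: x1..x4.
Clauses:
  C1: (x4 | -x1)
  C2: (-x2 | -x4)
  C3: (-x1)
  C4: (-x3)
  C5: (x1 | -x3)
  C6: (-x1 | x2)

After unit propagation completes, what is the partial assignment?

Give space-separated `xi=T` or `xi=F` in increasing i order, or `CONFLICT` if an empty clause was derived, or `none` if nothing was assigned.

Answer: x1=F x3=F

Derivation:
unit clause [-1] forces x1=F; simplify:
  drop 1 from [1, -3] -> [-3]
  satisfied 3 clause(s); 3 remain; assigned so far: [1]
unit clause [-3] forces x3=F; simplify:
  satisfied 2 clause(s); 1 remain; assigned so far: [1, 3]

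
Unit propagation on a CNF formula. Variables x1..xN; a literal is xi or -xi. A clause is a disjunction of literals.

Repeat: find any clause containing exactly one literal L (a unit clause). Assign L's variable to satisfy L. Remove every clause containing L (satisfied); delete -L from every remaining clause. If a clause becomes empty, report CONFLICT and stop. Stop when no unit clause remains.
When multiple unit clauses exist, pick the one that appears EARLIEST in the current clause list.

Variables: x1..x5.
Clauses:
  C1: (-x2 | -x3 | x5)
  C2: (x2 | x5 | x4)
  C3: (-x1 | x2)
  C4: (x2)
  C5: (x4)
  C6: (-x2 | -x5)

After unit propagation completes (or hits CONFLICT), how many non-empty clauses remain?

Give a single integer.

Answer: 0

Derivation:
unit clause [2] forces x2=T; simplify:
  drop -2 from [-2, -3, 5] -> [-3, 5]
  drop -2 from [-2, -5] -> [-5]
  satisfied 3 clause(s); 3 remain; assigned so far: [2]
unit clause [4] forces x4=T; simplify:
  satisfied 1 clause(s); 2 remain; assigned so far: [2, 4]
unit clause [-5] forces x5=F; simplify:
  drop 5 from [-3, 5] -> [-3]
  satisfied 1 clause(s); 1 remain; assigned so far: [2, 4, 5]
unit clause [-3] forces x3=F; simplify:
  satisfied 1 clause(s); 0 remain; assigned so far: [2, 3, 4, 5]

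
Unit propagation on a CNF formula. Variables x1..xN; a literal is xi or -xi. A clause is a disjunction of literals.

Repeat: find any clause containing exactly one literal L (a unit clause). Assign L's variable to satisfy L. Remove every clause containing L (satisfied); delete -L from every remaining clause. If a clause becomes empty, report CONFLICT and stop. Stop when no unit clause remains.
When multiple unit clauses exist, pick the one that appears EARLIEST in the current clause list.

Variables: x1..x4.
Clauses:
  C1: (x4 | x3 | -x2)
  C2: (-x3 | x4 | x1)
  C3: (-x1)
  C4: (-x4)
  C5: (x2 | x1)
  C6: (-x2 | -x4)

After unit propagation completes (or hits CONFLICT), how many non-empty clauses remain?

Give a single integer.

unit clause [-1] forces x1=F; simplify:
  drop 1 from [-3, 4, 1] -> [-3, 4]
  drop 1 from [2, 1] -> [2]
  satisfied 1 clause(s); 5 remain; assigned so far: [1]
unit clause [-4] forces x4=F; simplify:
  drop 4 from [4, 3, -2] -> [3, -2]
  drop 4 from [-3, 4] -> [-3]
  satisfied 2 clause(s); 3 remain; assigned so far: [1, 4]
unit clause [-3] forces x3=F; simplify:
  drop 3 from [3, -2] -> [-2]
  satisfied 1 clause(s); 2 remain; assigned so far: [1, 3, 4]
unit clause [-2] forces x2=F; simplify:
  drop 2 from [2] -> [] (empty!)
  satisfied 1 clause(s); 1 remain; assigned so far: [1, 2, 3, 4]
CONFLICT (empty clause)

Answer: 0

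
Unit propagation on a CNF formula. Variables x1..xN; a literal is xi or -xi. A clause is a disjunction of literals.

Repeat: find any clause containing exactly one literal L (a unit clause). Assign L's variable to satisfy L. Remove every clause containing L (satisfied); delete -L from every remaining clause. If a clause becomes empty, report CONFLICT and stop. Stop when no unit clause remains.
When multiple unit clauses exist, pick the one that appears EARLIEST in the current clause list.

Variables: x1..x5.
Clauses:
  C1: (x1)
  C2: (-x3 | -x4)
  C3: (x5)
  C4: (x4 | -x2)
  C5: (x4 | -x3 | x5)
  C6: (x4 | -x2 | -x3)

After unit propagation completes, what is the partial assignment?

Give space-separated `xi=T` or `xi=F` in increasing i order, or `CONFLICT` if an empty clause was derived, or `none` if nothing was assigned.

Answer: x1=T x5=T

Derivation:
unit clause [1] forces x1=T; simplify:
  satisfied 1 clause(s); 5 remain; assigned so far: [1]
unit clause [5] forces x5=T; simplify:
  satisfied 2 clause(s); 3 remain; assigned so far: [1, 5]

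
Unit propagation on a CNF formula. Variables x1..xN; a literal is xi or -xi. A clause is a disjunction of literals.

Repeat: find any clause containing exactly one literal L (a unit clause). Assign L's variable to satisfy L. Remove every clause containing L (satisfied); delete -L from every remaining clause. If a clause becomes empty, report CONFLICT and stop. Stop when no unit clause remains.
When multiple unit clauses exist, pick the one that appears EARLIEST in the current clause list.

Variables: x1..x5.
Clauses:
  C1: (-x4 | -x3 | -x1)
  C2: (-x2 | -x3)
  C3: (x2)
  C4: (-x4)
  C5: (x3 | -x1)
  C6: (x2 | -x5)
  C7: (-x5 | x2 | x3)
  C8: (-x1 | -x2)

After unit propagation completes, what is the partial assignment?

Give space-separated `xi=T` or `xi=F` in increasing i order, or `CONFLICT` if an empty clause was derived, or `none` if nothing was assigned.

Answer: x1=F x2=T x3=F x4=F

Derivation:
unit clause [2] forces x2=T; simplify:
  drop -2 from [-2, -3] -> [-3]
  drop -2 from [-1, -2] -> [-1]
  satisfied 3 clause(s); 5 remain; assigned so far: [2]
unit clause [-3] forces x3=F; simplify:
  drop 3 from [3, -1] -> [-1]
  satisfied 2 clause(s); 3 remain; assigned so far: [2, 3]
unit clause [-4] forces x4=F; simplify:
  satisfied 1 clause(s); 2 remain; assigned so far: [2, 3, 4]
unit clause [-1] forces x1=F; simplify:
  satisfied 2 clause(s); 0 remain; assigned so far: [1, 2, 3, 4]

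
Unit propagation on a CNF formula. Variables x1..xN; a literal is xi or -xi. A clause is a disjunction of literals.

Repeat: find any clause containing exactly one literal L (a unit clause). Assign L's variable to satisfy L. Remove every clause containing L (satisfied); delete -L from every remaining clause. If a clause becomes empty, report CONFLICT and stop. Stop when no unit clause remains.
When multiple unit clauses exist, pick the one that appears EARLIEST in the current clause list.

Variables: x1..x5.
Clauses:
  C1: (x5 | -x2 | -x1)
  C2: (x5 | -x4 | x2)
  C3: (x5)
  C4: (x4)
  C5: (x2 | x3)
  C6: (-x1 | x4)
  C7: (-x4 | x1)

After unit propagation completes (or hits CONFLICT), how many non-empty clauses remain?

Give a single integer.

Answer: 1

Derivation:
unit clause [5] forces x5=T; simplify:
  satisfied 3 clause(s); 4 remain; assigned so far: [5]
unit clause [4] forces x4=T; simplify:
  drop -4 from [-4, 1] -> [1]
  satisfied 2 clause(s); 2 remain; assigned so far: [4, 5]
unit clause [1] forces x1=T; simplify:
  satisfied 1 clause(s); 1 remain; assigned so far: [1, 4, 5]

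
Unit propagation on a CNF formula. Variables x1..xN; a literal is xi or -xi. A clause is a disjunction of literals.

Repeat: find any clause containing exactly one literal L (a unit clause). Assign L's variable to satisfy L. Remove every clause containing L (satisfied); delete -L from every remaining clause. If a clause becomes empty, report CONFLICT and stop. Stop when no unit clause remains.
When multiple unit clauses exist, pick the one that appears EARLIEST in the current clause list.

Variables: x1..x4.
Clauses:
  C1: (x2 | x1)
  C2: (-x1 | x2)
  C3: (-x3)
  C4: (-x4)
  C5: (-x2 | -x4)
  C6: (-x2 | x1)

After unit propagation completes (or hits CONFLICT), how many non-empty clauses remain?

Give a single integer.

unit clause [-3] forces x3=F; simplify:
  satisfied 1 clause(s); 5 remain; assigned so far: [3]
unit clause [-4] forces x4=F; simplify:
  satisfied 2 clause(s); 3 remain; assigned so far: [3, 4]

Answer: 3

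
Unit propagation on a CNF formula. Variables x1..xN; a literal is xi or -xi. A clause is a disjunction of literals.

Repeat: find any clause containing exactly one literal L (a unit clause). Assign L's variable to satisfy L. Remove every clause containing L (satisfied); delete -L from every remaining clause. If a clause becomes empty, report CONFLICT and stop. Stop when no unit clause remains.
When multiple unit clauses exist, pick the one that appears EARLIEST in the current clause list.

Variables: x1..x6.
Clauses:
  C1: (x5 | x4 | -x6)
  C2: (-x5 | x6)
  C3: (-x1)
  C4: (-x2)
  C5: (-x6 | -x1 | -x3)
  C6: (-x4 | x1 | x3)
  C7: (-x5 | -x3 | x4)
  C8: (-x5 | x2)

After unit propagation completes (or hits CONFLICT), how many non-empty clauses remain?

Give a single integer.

unit clause [-1] forces x1=F; simplify:
  drop 1 from [-4, 1, 3] -> [-4, 3]
  satisfied 2 clause(s); 6 remain; assigned so far: [1]
unit clause [-2] forces x2=F; simplify:
  drop 2 from [-5, 2] -> [-5]
  satisfied 1 clause(s); 5 remain; assigned so far: [1, 2]
unit clause [-5] forces x5=F; simplify:
  drop 5 from [5, 4, -6] -> [4, -6]
  satisfied 3 clause(s); 2 remain; assigned so far: [1, 2, 5]

Answer: 2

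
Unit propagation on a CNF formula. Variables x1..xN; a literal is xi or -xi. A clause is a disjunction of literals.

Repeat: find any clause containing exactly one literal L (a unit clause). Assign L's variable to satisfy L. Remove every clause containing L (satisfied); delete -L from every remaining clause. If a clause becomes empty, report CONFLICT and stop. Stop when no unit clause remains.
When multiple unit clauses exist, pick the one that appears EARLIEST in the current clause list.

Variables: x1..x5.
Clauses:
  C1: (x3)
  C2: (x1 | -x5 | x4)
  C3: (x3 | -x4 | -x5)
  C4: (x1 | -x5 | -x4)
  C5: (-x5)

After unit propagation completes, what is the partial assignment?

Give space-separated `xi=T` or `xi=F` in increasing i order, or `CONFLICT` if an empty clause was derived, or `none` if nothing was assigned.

unit clause [3] forces x3=T; simplify:
  satisfied 2 clause(s); 3 remain; assigned so far: [3]
unit clause [-5] forces x5=F; simplify:
  satisfied 3 clause(s); 0 remain; assigned so far: [3, 5]

Answer: x3=T x5=F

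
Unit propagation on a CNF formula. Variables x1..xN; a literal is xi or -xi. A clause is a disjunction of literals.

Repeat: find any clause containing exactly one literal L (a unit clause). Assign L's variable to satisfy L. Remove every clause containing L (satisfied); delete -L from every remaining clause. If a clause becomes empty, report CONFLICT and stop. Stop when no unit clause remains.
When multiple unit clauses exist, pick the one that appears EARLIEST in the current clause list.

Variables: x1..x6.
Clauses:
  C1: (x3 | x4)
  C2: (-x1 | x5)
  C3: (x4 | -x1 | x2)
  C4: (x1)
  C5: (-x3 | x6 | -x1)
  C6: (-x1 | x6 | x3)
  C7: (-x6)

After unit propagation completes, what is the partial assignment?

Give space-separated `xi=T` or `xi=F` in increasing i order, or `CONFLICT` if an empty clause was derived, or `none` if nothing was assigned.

unit clause [1] forces x1=T; simplify:
  drop -1 from [-1, 5] -> [5]
  drop -1 from [4, -1, 2] -> [4, 2]
  drop -1 from [-3, 6, -1] -> [-3, 6]
  drop -1 from [-1, 6, 3] -> [6, 3]
  satisfied 1 clause(s); 6 remain; assigned so far: [1]
unit clause [5] forces x5=T; simplify:
  satisfied 1 clause(s); 5 remain; assigned so far: [1, 5]
unit clause [-6] forces x6=F; simplify:
  drop 6 from [-3, 6] -> [-3]
  drop 6 from [6, 3] -> [3]
  satisfied 1 clause(s); 4 remain; assigned so far: [1, 5, 6]
unit clause [-3] forces x3=F; simplify:
  drop 3 from [3, 4] -> [4]
  drop 3 from [3] -> [] (empty!)
  satisfied 1 clause(s); 3 remain; assigned so far: [1, 3, 5, 6]
CONFLICT (empty clause)

Answer: CONFLICT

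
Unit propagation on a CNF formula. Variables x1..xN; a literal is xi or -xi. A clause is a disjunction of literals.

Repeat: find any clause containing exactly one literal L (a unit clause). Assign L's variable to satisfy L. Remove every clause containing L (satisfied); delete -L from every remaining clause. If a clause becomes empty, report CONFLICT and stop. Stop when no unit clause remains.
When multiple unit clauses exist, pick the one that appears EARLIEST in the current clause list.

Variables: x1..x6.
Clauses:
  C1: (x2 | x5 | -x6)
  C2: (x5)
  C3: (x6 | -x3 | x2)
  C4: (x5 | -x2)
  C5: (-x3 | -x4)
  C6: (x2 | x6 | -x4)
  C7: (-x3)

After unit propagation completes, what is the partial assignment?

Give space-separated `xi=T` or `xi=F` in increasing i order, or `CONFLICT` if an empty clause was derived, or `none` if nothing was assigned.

Answer: x3=F x5=T

Derivation:
unit clause [5] forces x5=T; simplify:
  satisfied 3 clause(s); 4 remain; assigned so far: [5]
unit clause [-3] forces x3=F; simplify:
  satisfied 3 clause(s); 1 remain; assigned so far: [3, 5]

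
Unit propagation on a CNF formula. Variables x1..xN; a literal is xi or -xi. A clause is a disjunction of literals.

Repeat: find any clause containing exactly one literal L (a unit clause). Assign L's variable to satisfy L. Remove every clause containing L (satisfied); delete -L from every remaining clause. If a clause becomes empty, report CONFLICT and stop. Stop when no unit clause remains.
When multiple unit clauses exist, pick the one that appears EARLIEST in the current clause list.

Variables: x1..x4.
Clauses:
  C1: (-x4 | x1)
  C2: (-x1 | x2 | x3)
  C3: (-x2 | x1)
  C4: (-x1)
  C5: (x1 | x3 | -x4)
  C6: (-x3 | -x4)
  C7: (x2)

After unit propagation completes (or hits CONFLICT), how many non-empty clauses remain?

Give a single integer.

unit clause [-1] forces x1=F; simplify:
  drop 1 from [-4, 1] -> [-4]
  drop 1 from [-2, 1] -> [-2]
  drop 1 from [1, 3, -4] -> [3, -4]
  satisfied 2 clause(s); 5 remain; assigned so far: [1]
unit clause [-4] forces x4=F; simplify:
  satisfied 3 clause(s); 2 remain; assigned so far: [1, 4]
unit clause [-2] forces x2=F; simplify:
  drop 2 from [2] -> [] (empty!)
  satisfied 1 clause(s); 1 remain; assigned so far: [1, 2, 4]
CONFLICT (empty clause)

Answer: 0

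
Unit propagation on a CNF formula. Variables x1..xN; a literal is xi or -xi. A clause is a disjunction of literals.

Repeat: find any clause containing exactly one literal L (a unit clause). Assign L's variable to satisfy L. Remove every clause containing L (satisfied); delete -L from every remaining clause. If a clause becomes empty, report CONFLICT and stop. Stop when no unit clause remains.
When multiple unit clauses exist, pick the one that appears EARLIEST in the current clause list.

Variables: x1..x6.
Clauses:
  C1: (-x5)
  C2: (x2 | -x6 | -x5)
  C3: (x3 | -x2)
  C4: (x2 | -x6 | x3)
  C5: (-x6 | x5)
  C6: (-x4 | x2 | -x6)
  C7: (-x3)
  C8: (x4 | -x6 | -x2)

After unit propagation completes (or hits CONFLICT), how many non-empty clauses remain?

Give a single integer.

Answer: 0

Derivation:
unit clause [-5] forces x5=F; simplify:
  drop 5 from [-6, 5] -> [-6]
  satisfied 2 clause(s); 6 remain; assigned so far: [5]
unit clause [-6] forces x6=F; simplify:
  satisfied 4 clause(s); 2 remain; assigned so far: [5, 6]
unit clause [-3] forces x3=F; simplify:
  drop 3 from [3, -2] -> [-2]
  satisfied 1 clause(s); 1 remain; assigned so far: [3, 5, 6]
unit clause [-2] forces x2=F; simplify:
  satisfied 1 clause(s); 0 remain; assigned so far: [2, 3, 5, 6]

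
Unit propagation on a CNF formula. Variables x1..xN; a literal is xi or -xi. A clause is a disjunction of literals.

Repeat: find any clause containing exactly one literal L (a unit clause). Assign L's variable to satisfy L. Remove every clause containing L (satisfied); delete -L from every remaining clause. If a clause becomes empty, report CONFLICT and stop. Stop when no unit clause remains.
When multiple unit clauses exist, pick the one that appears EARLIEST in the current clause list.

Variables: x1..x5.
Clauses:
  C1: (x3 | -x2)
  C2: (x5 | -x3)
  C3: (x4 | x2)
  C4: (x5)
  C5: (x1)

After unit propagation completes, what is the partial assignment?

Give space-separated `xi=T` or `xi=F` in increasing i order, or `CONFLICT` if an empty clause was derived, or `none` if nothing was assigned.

unit clause [5] forces x5=T; simplify:
  satisfied 2 clause(s); 3 remain; assigned so far: [5]
unit clause [1] forces x1=T; simplify:
  satisfied 1 clause(s); 2 remain; assigned so far: [1, 5]

Answer: x1=T x5=T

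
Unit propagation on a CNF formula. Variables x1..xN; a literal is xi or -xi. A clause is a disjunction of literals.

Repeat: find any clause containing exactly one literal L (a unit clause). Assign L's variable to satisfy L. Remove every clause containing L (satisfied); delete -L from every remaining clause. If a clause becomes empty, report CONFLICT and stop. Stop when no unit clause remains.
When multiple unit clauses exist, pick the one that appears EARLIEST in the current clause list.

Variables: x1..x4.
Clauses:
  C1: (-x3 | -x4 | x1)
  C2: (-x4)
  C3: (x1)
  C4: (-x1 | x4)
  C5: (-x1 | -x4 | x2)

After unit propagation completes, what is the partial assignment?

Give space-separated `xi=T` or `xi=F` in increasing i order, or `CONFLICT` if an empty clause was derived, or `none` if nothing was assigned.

Answer: CONFLICT

Derivation:
unit clause [-4] forces x4=F; simplify:
  drop 4 from [-1, 4] -> [-1]
  satisfied 3 clause(s); 2 remain; assigned so far: [4]
unit clause [1] forces x1=T; simplify:
  drop -1 from [-1] -> [] (empty!)
  satisfied 1 clause(s); 1 remain; assigned so far: [1, 4]
CONFLICT (empty clause)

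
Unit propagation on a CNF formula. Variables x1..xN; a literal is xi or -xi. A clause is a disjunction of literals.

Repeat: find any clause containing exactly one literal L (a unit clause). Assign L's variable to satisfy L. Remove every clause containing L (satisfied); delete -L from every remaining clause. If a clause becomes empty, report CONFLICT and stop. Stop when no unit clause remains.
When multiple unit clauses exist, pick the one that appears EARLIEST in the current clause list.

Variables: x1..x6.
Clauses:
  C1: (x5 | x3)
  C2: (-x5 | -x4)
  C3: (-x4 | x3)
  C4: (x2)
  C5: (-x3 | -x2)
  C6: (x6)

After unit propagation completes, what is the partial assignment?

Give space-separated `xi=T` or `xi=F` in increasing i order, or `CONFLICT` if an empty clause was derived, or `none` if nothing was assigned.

Answer: x2=T x3=F x4=F x5=T x6=T

Derivation:
unit clause [2] forces x2=T; simplify:
  drop -2 from [-3, -2] -> [-3]
  satisfied 1 clause(s); 5 remain; assigned so far: [2]
unit clause [-3] forces x3=F; simplify:
  drop 3 from [5, 3] -> [5]
  drop 3 from [-4, 3] -> [-4]
  satisfied 1 clause(s); 4 remain; assigned so far: [2, 3]
unit clause [5] forces x5=T; simplify:
  drop -5 from [-5, -4] -> [-4]
  satisfied 1 clause(s); 3 remain; assigned so far: [2, 3, 5]
unit clause [-4] forces x4=F; simplify:
  satisfied 2 clause(s); 1 remain; assigned so far: [2, 3, 4, 5]
unit clause [6] forces x6=T; simplify:
  satisfied 1 clause(s); 0 remain; assigned so far: [2, 3, 4, 5, 6]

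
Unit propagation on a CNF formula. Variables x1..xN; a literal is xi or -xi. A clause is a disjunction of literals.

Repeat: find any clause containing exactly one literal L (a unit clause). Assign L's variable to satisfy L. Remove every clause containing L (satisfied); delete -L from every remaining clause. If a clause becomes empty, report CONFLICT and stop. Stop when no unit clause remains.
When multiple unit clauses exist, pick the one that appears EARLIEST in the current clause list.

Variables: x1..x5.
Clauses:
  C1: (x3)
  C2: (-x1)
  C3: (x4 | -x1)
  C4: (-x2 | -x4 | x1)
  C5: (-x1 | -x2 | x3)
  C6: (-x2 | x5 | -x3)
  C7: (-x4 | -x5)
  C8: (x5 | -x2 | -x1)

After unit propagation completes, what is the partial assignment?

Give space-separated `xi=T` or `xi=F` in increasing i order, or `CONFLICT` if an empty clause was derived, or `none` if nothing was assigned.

unit clause [3] forces x3=T; simplify:
  drop -3 from [-2, 5, -3] -> [-2, 5]
  satisfied 2 clause(s); 6 remain; assigned so far: [3]
unit clause [-1] forces x1=F; simplify:
  drop 1 from [-2, -4, 1] -> [-2, -4]
  satisfied 3 clause(s); 3 remain; assigned so far: [1, 3]

Answer: x1=F x3=T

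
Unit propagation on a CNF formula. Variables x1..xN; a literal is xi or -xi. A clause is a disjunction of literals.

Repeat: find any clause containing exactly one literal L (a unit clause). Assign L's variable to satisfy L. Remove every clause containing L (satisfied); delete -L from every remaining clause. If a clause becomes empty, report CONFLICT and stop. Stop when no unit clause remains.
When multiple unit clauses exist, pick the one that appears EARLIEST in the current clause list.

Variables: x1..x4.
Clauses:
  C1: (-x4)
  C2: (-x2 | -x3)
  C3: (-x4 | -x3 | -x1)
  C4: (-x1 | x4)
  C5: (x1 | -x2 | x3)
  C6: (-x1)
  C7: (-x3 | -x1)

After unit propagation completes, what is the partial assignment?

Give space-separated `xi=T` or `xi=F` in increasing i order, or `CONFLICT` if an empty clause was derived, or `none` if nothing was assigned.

unit clause [-4] forces x4=F; simplify:
  drop 4 from [-1, 4] -> [-1]
  satisfied 2 clause(s); 5 remain; assigned so far: [4]
unit clause [-1] forces x1=F; simplify:
  drop 1 from [1, -2, 3] -> [-2, 3]
  satisfied 3 clause(s); 2 remain; assigned so far: [1, 4]

Answer: x1=F x4=F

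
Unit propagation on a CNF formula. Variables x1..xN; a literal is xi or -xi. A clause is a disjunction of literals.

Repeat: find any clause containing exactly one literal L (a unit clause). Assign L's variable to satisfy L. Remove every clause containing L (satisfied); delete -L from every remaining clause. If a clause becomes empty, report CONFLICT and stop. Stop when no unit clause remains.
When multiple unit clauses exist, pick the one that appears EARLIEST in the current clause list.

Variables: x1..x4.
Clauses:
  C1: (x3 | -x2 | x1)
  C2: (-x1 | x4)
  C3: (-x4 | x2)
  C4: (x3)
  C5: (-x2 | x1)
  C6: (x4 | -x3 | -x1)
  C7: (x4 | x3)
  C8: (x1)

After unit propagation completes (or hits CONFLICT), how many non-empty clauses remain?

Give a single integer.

unit clause [3] forces x3=T; simplify:
  drop -3 from [4, -3, -1] -> [4, -1]
  satisfied 3 clause(s); 5 remain; assigned so far: [3]
unit clause [1] forces x1=T; simplify:
  drop -1 from [-1, 4] -> [4]
  drop -1 from [4, -1] -> [4]
  satisfied 2 clause(s); 3 remain; assigned so far: [1, 3]
unit clause [4] forces x4=T; simplify:
  drop -4 from [-4, 2] -> [2]
  satisfied 2 clause(s); 1 remain; assigned so far: [1, 3, 4]
unit clause [2] forces x2=T; simplify:
  satisfied 1 clause(s); 0 remain; assigned so far: [1, 2, 3, 4]

Answer: 0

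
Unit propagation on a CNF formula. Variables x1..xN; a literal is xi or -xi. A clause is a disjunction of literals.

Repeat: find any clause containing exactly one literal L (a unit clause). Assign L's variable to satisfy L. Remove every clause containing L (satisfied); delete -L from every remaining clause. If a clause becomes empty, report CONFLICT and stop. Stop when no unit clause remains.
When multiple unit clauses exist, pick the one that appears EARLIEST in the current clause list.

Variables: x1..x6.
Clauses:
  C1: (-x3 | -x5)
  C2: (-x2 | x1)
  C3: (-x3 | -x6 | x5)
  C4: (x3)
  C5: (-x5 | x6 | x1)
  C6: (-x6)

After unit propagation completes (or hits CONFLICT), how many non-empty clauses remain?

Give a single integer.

Answer: 1

Derivation:
unit clause [3] forces x3=T; simplify:
  drop -3 from [-3, -5] -> [-5]
  drop -3 from [-3, -6, 5] -> [-6, 5]
  satisfied 1 clause(s); 5 remain; assigned so far: [3]
unit clause [-5] forces x5=F; simplify:
  drop 5 from [-6, 5] -> [-6]
  satisfied 2 clause(s); 3 remain; assigned so far: [3, 5]
unit clause [-6] forces x6=F; simplify:
  satisfied 2 clause(s); 1 remain; assigned so far: [3, 5, 6]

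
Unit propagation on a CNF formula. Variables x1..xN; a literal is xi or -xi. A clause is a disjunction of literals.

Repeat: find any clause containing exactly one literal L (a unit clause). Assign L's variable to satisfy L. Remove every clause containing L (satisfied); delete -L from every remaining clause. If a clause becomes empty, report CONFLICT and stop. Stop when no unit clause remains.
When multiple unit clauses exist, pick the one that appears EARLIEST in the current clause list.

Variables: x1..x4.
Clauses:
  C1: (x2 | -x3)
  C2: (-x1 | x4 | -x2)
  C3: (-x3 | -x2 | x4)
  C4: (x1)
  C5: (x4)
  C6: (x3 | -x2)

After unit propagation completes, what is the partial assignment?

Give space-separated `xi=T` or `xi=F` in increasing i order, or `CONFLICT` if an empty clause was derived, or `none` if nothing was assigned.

unit clause [1] forces x1=T; simplify:
  drop -1 from [-1, 4, -2] -> [4, -2]
  satisfied 1 clause(s); 5 remain; assigned so far: [1]
unit clause [4] forces x4=T; simplify:
  satisfied 3 clause(s); 2 remain; assigned so far: [1, 4]

Answer: x1=T x4=T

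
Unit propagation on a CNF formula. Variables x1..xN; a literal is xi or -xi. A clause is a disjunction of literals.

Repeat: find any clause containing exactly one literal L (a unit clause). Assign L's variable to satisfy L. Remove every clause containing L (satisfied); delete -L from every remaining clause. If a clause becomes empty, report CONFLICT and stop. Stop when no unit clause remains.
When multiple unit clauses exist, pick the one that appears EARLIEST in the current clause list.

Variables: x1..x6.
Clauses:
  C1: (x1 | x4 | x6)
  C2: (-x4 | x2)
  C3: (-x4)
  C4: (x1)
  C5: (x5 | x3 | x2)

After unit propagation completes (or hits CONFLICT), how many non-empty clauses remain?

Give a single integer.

Answer: 1

Derivation:
unit clause [-4] forces x4=F; simplify:
  drop 4 from [1, 4, 6] -> [1, 6]
  satisfied 2 clause(s); 3 remain; assigned so far: [4]
unit clause [1] forces x1=T; simplify:
  satisfied 2 clause(s); 1 remain; assigned so far: [1, 4]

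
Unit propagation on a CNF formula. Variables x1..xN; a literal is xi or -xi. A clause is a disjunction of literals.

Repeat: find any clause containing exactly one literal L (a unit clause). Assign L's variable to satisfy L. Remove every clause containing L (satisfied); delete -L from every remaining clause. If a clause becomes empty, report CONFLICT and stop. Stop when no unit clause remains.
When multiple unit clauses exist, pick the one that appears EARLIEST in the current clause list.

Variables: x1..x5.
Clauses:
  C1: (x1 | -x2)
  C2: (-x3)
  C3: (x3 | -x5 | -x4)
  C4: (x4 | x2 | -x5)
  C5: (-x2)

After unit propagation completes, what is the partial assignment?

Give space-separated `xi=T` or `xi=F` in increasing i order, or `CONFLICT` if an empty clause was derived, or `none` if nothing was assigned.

Answer: x2=F x3=F

Derivation:
unit clause [-3] forces x3=F; simplify:
  drop 3 from [3, -5, -4] -> [-5, -4]
  satisfied 1 clause(s); 4 remain; assigned so far: [3]
unit clause [-2] forces x2=F; simplify:
  drop 2 from [4, 2, -5] -> [4, -5]
  satisfied 2 clause(s); 2 remain; assigned so far: [2, 3]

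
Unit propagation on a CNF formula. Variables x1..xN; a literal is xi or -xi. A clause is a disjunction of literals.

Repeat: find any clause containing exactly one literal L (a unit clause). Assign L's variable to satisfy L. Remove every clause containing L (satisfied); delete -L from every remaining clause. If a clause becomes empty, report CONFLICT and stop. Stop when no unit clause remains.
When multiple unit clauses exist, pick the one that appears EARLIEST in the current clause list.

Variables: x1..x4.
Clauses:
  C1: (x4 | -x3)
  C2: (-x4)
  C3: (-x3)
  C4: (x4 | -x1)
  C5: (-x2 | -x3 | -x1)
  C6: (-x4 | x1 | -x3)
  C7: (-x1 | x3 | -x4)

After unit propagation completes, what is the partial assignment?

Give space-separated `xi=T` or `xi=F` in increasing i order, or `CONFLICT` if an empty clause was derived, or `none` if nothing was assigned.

unit clause [-4] forces x4=F; simplify:
  drop 4 from [4, -3] -> [-3]
  drop 4 from [4, -1] -> [-1]
  satisfied 3 clause(s); 4 remain; assigned so far: [4]
unit clause [-3] forces x3=F; simplify:
  satisfied 3 clause(s); 1 remain; assigned so far: [3, 4]
unit clause [-1] forces x1=F; simplify:
  satisfied 1 clause(s); 0 remain; assigned so far: [1, 3, 4]

Answer: x1=F x3=F x4=F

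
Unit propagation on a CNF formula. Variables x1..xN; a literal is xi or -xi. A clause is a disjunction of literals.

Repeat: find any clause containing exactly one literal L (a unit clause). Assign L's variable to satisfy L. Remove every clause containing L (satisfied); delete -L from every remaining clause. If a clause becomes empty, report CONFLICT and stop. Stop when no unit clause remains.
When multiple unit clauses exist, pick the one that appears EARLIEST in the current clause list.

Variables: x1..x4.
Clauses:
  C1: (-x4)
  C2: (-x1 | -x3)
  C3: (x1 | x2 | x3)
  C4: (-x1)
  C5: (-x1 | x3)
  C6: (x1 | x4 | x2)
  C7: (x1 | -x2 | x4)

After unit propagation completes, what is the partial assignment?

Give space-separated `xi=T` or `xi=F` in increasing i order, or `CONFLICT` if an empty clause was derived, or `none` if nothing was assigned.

unit clause [-4] forces x4=F; simplify:
  drop 4 from [1, 4, 2] -> [1, 2]
  drop 4 from [1, -2, 4] -> [1, -2]
  satisfied 1 clause(s); 6 remain; assigned so far: [4]
unit clause [-1] forces x1=F; simplify:
  drop 1 from [1, 2, 3] -> [2, 3]
  drop 1 from [1, 2] -> [2]
  drop 1 from [1, -2] -> [-2]
  satisfied 3 clause(s); 3 remain; assigned so far: [1, 4]
unit clause [2] forces x2=T; simplify:
  drop -2 from [-2] -> [] (empty!)
  satisfied 2 clause(s); 1 remain; assigned so far: [1, 2, 4]
CONFLICT (empty clause)

Answer: CONFLICT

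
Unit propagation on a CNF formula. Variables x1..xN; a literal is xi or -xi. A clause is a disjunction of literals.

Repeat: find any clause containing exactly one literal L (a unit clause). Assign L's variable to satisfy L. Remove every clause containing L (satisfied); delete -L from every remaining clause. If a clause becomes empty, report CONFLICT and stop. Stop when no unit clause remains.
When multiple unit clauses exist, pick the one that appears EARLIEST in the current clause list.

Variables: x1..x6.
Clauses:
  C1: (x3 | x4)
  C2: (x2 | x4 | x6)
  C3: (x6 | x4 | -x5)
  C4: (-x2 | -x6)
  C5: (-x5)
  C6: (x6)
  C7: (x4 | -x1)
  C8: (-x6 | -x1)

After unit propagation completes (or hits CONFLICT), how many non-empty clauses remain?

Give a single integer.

unit clause [-5] forces x5=F; simplify:
  satisfied 2 clause(s); 6 remain; assigned so far: [5]
unit clause [6] forces x6=T; simplify:
  drop -6 from [-2, -6] -> [-2]
  drop -6 from [-6, -1] -> [-1]
  satisfied 2 clause(s); 4 remain; assigned so far: [5, 6]
unit clause [-2] forces x2=F; simplify:
  satisfied 1 clause(s); 3 remain; assigned so far: [2, 5, 6]
unit clause [-1] forces x1=F; simplify:
  satisfied 2 clause(s); 1 remain; assigned so far: [1, 2, 5, 6]

Answer: 1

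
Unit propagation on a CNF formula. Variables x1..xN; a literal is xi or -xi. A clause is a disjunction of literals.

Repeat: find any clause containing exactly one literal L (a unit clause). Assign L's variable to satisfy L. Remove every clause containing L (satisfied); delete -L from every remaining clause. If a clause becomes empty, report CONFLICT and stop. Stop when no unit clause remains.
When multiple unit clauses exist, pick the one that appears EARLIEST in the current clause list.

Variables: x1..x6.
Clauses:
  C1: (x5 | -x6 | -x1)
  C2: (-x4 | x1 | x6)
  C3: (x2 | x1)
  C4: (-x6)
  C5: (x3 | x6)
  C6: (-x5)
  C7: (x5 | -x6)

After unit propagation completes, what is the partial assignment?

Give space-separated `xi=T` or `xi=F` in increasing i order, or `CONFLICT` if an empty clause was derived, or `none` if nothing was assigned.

Answer: x3=T x5=F x6=F

Derivation:
unit clause [-6] forces x6=F; simplify:
  drop 6 from [-4, 1, 6] -> [-4, 1]
  drop 6 from [3, 6] -> [3]
  satisfied 3 clause(s); 4 remain; assigned so far: [6]
unit clause [3] forces x3=T; simplify:
  satisfied 1 clause(s); 3 remain; assigned so far: [3, 6]
unit clause [-5] forces x5=F; simplify:
  satisfied 1 clause(s); 2 remain; assigned so far: [3, 5, 6]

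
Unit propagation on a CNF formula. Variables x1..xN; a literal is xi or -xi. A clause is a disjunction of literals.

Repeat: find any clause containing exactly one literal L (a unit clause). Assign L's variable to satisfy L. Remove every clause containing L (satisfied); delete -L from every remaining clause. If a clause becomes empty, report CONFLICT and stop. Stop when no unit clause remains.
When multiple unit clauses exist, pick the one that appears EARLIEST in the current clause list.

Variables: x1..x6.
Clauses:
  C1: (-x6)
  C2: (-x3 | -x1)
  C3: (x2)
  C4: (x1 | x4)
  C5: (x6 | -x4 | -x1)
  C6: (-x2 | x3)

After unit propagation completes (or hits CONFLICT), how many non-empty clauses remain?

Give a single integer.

unit clause [-6] forces x6=F; simplify:
  drop 6 from [6, -4, -1] -> [-4, -1]
  satisfied 1 clause(s); 5 remain; assigned so far: [6]
unit clause [2] forces x2=T; simplify:
  drop -2 from [-2, 3] -> [3]
  satisfied 1 clause(s); 4 remain; assigned so far: [2, 6]
unit clause [3] forces x3=T; simplify:
  drop -3 from [-3, -1] -> [-1]
  satisfied 1 clause(s); 3 remain; assigned so far: [2, 3, 6]
unit clause [-1] forces x1=F; simplify:
  drop 1 from [1, 4] -> [4]
  satisfied 2 clause(s); 1 remain; assigned so far: [1, 2, 3, 6]
unit clause [4] forces x4=T; simplify:
  satisfied 1 clause(s); 0 remain; assigned so far: [1, 2, 3, 4, 6]

Answer: 0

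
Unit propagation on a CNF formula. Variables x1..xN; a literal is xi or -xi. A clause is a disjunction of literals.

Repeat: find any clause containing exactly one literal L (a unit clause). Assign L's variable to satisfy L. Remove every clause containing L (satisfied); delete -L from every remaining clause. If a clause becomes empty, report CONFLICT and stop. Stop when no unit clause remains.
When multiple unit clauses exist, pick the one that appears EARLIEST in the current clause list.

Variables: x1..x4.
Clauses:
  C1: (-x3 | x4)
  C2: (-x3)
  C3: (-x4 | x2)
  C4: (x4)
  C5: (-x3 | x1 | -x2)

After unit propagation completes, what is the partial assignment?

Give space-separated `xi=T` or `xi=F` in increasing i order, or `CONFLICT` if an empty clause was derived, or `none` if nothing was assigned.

unit clause [-3] forces x3=F; simplify:
  satisfied 3 clause(s); 2 remain; assigned so far: [3]
unit clause [4] forces x4=T; simplify:
  drop -4 from [-4, 2] -> [2]
  satisfied 1 clause(s); 1 remain; assigned so far: [3, 4]
unit clause [2] forces x2=T; simplify:
  satisfied 1 clause(s); 0 remain; assigned so far: [2, 3, 4]

Answer: x2=T x3=F x4=T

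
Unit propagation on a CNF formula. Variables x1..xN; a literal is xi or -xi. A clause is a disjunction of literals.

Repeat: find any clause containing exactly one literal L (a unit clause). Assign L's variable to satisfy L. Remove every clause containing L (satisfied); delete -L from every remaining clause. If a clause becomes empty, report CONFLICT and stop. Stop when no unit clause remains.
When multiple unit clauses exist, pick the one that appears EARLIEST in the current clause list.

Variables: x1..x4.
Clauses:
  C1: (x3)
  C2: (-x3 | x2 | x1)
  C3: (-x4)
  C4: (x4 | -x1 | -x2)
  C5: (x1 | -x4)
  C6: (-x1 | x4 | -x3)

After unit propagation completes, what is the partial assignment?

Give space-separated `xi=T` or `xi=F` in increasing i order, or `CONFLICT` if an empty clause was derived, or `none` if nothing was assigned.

unit clause [3] forces x3=T; simplify:
  drop -3 from [-3, 2, 1] -> [2, 1]
  drop -3 from [-1, 4, -3] -> [-1, 4]
  satisfied 1 clause(s); 5 remain; assigned so far: [3]
unit clause [-4] forces x4=F; simplify:
  drop 4 from [4, -1, -2] -> [-1, -2]
  drop 4 from [-1, 4] -> [-1]
  satisfied 2 clause(s); 3 remain; assigned so far: [3, 4]
unit clause [-1] forces x1=F; simplify:
  drop 1 from [2, 1] -> [2]
  satisfied 2 clause(s); 1 remain; assigned so far: [1, 3, 4]
unit clause [2] forces x2=T; simplify:
  satisfied 1 clause(s); 0 remain; assigned so far: [1, 2, 3, 4]

Answer: x1=F x2=T x3=T x4=F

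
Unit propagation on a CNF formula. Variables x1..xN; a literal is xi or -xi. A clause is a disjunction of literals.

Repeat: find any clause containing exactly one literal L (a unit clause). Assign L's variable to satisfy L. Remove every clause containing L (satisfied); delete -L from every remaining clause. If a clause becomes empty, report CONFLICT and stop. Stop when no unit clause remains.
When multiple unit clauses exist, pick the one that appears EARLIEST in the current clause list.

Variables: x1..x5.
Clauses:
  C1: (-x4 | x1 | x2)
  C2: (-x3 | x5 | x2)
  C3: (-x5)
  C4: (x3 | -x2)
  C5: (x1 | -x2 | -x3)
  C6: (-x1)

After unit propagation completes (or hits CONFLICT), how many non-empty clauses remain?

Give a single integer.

unit clause [-5] forces x5=F; simplify:
  drop 5 from [-3, 5, 2] -> [-3, 2]
  satisfied 1 clause(s); 5 remain; assigned so far: [5]
unit clause [-1] forces x1=F; simplify:
  drop 1 from [-4, 1, 2] -> [-4, 2]
  drop 1 from [1, -2, -3] -> [-2, -3]
  satisfied 1 clause(s); 4 remain; assigned so far: [1, 5]

Answer: 4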